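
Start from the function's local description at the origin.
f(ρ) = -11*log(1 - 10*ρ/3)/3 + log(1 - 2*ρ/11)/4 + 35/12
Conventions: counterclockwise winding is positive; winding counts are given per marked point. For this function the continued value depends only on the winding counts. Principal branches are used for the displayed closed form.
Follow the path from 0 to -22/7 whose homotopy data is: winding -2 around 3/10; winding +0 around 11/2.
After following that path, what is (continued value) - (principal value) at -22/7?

Continued minus principal equals (44/3)*pi*i.

The rational part is single-valued and drops out of the difference; each branch term changes only by its own monodromy.
(1/4)*log(1 - ρ/(11/2)): winding 0 around 11/2, so this term returns to its principal value, contribution 0.
(-11/3)*log(1 - ρ/(3/10)): each positive loop around 3/10 adds 2*pi*i to the log, so winding -2 contributes (-11/3)*(-2)*2*pi*i = (44/3)*pi*i.
Summing the contributions at ρ = -22/7 gives (44/3)*pi*i.


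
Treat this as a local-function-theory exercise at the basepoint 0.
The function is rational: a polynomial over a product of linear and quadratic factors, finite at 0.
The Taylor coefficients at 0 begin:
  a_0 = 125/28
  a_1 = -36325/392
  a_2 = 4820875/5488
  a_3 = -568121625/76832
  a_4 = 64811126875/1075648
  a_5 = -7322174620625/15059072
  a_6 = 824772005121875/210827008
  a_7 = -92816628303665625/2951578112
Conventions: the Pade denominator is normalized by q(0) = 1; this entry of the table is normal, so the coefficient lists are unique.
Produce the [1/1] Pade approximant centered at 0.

The Pade approximant has numerator coefficients [125/28, -2048275/40684]; denominator coefficients [1, 192835/20342].

Taylor coefficients needed (read off): a_0 = 125/28, a_1 = -36325/392, a_2 = 4820875/5488.
Write the denominator as Q(z) = 1 + q1*z. Requiring Q*f - P = O(z^3) with deg P <= 1 kills the coefficients of z^2..z^2 in Q*f:
  z^2: a_2 + q1*a_1 = 0, i.e. 4820875/5488 + (-36325/392)*q1 = 0.
Solving this linear system: q1 = 192835/20342.
The numerator is Q*f truncated at degree 1: P0 = a_0 = 125/28; P1 = a_1 + q1*a_0 = -2048275/40684.


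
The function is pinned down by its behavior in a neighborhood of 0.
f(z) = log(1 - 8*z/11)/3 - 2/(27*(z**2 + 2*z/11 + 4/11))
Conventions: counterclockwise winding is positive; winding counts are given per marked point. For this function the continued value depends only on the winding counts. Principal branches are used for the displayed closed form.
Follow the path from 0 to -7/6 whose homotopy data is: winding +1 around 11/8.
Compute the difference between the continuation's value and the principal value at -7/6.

Continued minus principal equals (2/3)*pi*i.

The rational part is single-valued and drops out of the difference; each branch term changes only by its own monodromy.
(1/3)*log(1 - z/(11/8)): each positive loop around 11/8 adds 2*pi*i to the log, so winding +1 contributes (1/3)*(1)*2*pi*i = (2/3)*pi*i.
Summing the contributions at z = -7/6 gives (2/3)*pi*i.


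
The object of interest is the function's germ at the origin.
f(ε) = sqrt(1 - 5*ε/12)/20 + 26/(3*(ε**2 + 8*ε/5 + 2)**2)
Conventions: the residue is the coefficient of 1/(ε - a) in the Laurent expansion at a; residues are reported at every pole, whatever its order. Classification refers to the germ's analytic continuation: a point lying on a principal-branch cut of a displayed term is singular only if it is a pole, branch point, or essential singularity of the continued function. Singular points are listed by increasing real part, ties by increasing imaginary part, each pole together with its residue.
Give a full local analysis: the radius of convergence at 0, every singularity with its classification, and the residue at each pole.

Radius of convergence at 0: sqrt(2).
At (-4/5) - ((1/5)*sqrt(34))*i: a pole of order 2; residue ((1625/6936)*sqrt(34))*i.
At (-4/5) + ((1/5)*sqrt(34))*i: a pole of order 2; residue -((1625/6936)*sqrt(34))*i.
At 12/5: an algebraic (square-root) branch point.

Denominator factor (ε**2 + 8*ε/5 + 2)^2: discriminant -136/25, complex-conjugate roots (-4/5) + ((1/5)*sqrt(34))*i and (-4/5) - ((1/5)*sqrt(34))*i; poles of order 2, moduli sqrt(2) and sqrt(2).
Branch term (1/20)*sqrt(1 - ε/(12/5)): its argument vanishes at ε = 12/5, a square-root branch point, modulus 12/5.
The radius of convergence is the smallest modulus among the singular points: sqrt(2).
The branch term is analytic at (-4/5) - ((1/5)*sqrt(34))*i and contributes nothing to the residue; only the rational part matters.
The factor ε**2 + 8*ε/5 + 2 splits as (ε - a)(ε - a') with a = (-4/5) - ((1/5)*sqrt(34))*i, a' = (-4/5) + ((1/5)*sqrt(34))*i. At the order-2 pole a set g(ε) = (ε - a)^2*(rational part) = [26/3] / (ε - a')^2.
Order-2 pole: residue = g'(a); g'((-4/5) - ((1/5)*sqrt(34))*i) = ((1625/6936)*sqrt(34))*i, so the residue is ((1625/6936)*sqrt(34))*i.
The branch term is analytic at (-4/5) + ((1/5)*sqrt(34))*i and contributes nothing to the residue; only the rational part matters.
The factor ε**2 + 8*ε/5 + 2 splits as (ε - a)(ε - a') with a = (-4/5) + ((1/5)*sqrt(34))*i, a' = (-4/5) - ((1/5)*sqrt(34))*i. At the order-2 pole a set g(ε) = (ε - a)^2*(rational part) = [26/3] / (ε - a')^2.
Order-2 pole: residue = g'(a); g'((-4/5) + ((1/5)*sqrt(34))*i) = -((1625/6936)*sqrt(34))*i, so the residue is -((1625/6936)*sqrt(34))*i.
List the singular points by increasing real part (a conjugate pair: the negative imaginary part first).


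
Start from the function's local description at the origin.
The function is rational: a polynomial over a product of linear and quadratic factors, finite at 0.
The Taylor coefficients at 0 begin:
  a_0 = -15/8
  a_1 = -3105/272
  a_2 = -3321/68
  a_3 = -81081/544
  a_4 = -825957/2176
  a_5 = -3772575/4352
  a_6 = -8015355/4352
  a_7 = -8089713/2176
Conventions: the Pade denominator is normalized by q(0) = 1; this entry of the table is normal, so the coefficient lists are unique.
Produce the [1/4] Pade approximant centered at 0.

The Pade approximant has numerator coefficients [-15/8, -14602525/10201173]; denominator coefficients [1, -19171457/3600414, 25489051/4000460, 163319817/8000920, -2776436889/40004600].

Taylor coefficients needed (read off): a_0 = -15/8, a_1 = -3105/272, a_2 = -3321/68, a_3 = -81081/544, a_4 = -825957/2176, a_5 = -3772575/4352.
Write the denominator as Q(d) = 1 + q1*d + q2*d^2 + q3*d^3 + q4*d^4. Requiring Q*f - P = O(d^6) with deg P <= 1 kills the coefficients of d^2..d^5 in Q*f:
  d^2: a_2 + q1*a_1 + q2*a_0 = 0, i.e. -3321/68 + (-3105/272)*q1 + (-15/8)*q2 = 0.
  d^3: a_3 + q1*a_2 + q2*a_1 + q3*a_0 = 0, i.e. -81081/544 + (-3321/68)*q1 + (-3105/272)*q2 + (-15/8)*q3 = 0.
  d^4: a_4 + q1*a_3 + q2*a_2 + q3*a_1 + q4*a_0 = 0, i.e. -825957/2176 + (-81081/544)*q1 + (-3321/68)*q2 + (-3105/272)*q3 + (-15/8)*q4 = 0.
  d^5: a_5 + q1*a_4 + q2*a_3 + q3*a_2 + q4*a_1 = 0, i.e. -3772575/4352 + (-825957/2176)*q1 + (-81081/544)*q2 + (-3321/68)*q3 + (-3105/272)*q4 = 0.
Solving this linear system: q1 = -19171457/3600414, q2 = 25489051/4000460, q3 = 163319817/8000920, q4 = -2776436889/40004600.
The numerator is Q*f truncated at degree 1: P0 = a_0 = -15/8; P1 = a_1 + q1*a_0 = -14602525/10201173.


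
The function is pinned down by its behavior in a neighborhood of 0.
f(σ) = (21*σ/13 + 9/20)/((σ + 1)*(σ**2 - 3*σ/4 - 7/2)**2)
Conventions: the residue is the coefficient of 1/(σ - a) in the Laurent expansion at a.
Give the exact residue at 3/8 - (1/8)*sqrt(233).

The factor σ**2 - 3*σ/4 - 7/2 splits as (σ - a)(σ - a') with a = 3/8 - (1/8)*sqrt(233), a' = 3/8 + (1/8)*sqrt(233). At the order-2 pole a set g(σ) = (σ - a)^2*f(σ) = [(21*σ/13 + 9/20)/(σ + 1)] / (σ - a')^2.
Order-2 pole: residue = g'(a); g'(3/8 - (1/8)*sqrt(233)) = 606/3185 + (2585034/172910465)*sqrt(233), so the residue is 606/3185 + (2585034/172910465)*sqrt(233).

The residue is 606/3185 + (2585034/172910465)*sqrt(233).


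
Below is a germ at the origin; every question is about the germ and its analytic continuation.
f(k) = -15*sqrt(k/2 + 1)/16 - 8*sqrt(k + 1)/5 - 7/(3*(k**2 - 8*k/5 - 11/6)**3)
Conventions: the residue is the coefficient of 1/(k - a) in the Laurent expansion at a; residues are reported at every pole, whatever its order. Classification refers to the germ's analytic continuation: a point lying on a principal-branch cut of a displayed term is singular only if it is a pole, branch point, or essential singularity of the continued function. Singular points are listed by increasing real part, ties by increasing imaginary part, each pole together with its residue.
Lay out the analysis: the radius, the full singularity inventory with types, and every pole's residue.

Denominator factor (k**2 - 8*k/5 - 11/6)^3: discriminant 742/75, real irrational roots 4/5 + (1/30)*sqrt(2226) and 4/5 - (1/30)*sqrt(2226); poles of order 3, moduli 4/5 + (1/30)*sqrt(2226) and -4/5 + (1/30)*sqrt(2226).
Branch term (-8/5)*sqrt(1 - k/(-1)): its argument vanishes at k = -1, a square-root branch point, modulus 1.
Branch term (-15/16)*sqrt(1 - k/(-2)): its argument vanishes at k = -2, a square-root branch point, modulus 2.
The radius of convergence is the smallest modulus among the singular points: -4/5 + (1/30)*sqrt(2226).
The branch terms are analytic at 4/5 - (1/30)*sqrt(2226) and contribute nothing to the residue; only the rational part matters.
The factor k**2 - 8*k/5 - 11/6 splits as (k - a)(k - a') with a = 4/5 - (1/30)*sqrt(2226), a' = 4/5 + (1/30)*sqrt(2226). At the order-3 pole a set g(k) = (k - a)^3*(rational part) = [-7/3] / (k - a')^3.
Order-3 pole: residue = g''(a)/2; g''(4/5 - (1/30)*sqrt(2226)) = (28125/14589946)*sqrt(2226), so the residue is (28125/29179892)*sqrt(2226).
The branch terms are analytic at 4/5 + (1/30)*sqrt(2226) and contribute nothing to the residue; only the rational part matters.
The factor k**2 - 8*k/5 - 11/6 splits as (k - a)(k - a') with a = 4/5 + (1/30)*sqrt(2226), a' = 4/5 - (1/30)*sqrt(2226). At the order-3 pole a set g(k) = (k - a)^3*(rational part) = [-7/3] / (k - a')^3.
Order-3 pole: residue = g''(a)/2; g''(4/5 + (1/30)*sqrt(2226)) = -(28125/14589946)*sqrt(2226), so the residue is -(28125/29179892)*sqrt(2226).
List the singular points by increasing real part (a conjugate pair: the negative imaginary part first).

Radius of convergence at 0: -4/5 + (1/30)*sqrt(2226).
At -2: an algebraic (square-root) branch point.
At -1: an algebraic (square-root) branch point.
At 4/5 - (1/30)*sqrt(2226): a pole of order 3; residue (28125/29179892)*sqrt(2226).
At 4/5 + (1/30)*sqrt(2226): a pole of order 3; residue -(28125/29179892)*sqrt(2226).


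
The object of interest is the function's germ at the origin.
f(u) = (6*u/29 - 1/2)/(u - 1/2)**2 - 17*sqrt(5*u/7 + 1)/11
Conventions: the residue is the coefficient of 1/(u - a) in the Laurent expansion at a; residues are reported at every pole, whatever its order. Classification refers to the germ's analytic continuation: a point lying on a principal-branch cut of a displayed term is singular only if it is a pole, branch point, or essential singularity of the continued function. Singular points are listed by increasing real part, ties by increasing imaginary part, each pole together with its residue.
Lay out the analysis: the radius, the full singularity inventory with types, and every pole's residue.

Denominator factor (u - 1/2)^2: pole of order 2 at 1/2, modulus 1/2.
Branch term (-17/11)*sqrt(1 - u/(-7/5)): its argument vanishes at u = -7/5, a square-root branch point, modulus 7/5.
The radius of convergence is the smallest modulus among the singular points: 1/2.
The branch term is analytic at 1/2 and contributes nothing to the residue; only the rational part matters.
At the order-2 pole 1/2 set g(u) = (u - (1/2))^2*(rational part) = 6*u/29 - 1/2.
Order-2 pole: residue = g'(a); g'(1/2) = 6/29, so the residue is 6/29.
List the singular points by increasing real part (a conjugate pair: the negative imaginary part first).

Radius of convergence at 0: 1/2.
At -7/5: an algebraic (square-root) branch point.
At 1/2: a pole of order 2; residue 6/29.


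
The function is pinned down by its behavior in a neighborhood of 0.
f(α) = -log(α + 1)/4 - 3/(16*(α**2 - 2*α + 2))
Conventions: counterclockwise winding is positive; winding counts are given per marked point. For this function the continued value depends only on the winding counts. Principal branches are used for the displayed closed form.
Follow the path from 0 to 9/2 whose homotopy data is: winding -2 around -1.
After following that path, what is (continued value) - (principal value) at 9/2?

The rational part is single-valued and drops out of the difference; each branch term changes only by its own monodromy.
(-1/4)*log(1 - α/(-1)): each positive loop around -1 adds 2*pi*i to the log, so winding -2 contributes (-1/4)*(-2)*2*pi*i = pi*i.
Summing the contributions at α = 9/2 gives pi*i.

Continued minus principal equals pi*i.


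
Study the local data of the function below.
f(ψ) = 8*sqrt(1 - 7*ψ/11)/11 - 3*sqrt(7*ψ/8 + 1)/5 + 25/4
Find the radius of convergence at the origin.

The radius of convergence is 8/7.

Branch term (8/11)*sqrt(1 - ψ/(11/7)): its argument vanishes at ψ = 11/7, a square-root branch point, modulus 11/7.
Branch term (-3/5)*sqrt(1 - ψ/(-8/7)): its argument vanishes at ψ = -8/7, a square-root branch point, modulus 8/7.
The radius of convergence is the smallest modulus among the singular points: 8/7.


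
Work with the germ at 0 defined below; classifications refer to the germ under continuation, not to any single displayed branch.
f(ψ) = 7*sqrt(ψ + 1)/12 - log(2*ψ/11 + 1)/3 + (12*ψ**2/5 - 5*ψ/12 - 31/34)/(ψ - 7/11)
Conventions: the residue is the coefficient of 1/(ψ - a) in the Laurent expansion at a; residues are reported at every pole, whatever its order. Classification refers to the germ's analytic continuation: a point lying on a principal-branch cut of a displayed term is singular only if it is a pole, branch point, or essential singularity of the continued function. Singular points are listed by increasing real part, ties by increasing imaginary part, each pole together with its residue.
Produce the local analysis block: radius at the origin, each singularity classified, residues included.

Denominator factor (ψ - 7/11): pole of order 1 at 7/11, modulus 7/11.
Branch term (7/12)*sqrt(1 - ψ/(-1)): its argument vanishes at ψ = -1, a square-root branch point, modulus 1.
Branch term (-1/3)*log(1 - ψ/(-11/2)): its argument vanishes at ψ = -11/2, a logarithmic branch point, modulus 11/2.
The radius of convergence is the smallest modulus among the singular points: 7/11.
The branch terms are analytic at 7/11 and contribute nothing to the residue; only the rational part matters.
At the order-1 pole 7/11 set g(ψ) = (ψ - (7/11))*(rational part) = 12*ψ**2/5 - 5*ψ/12 - 31/34.
Simple pole: residue = g(a) at a = 7/11, which is -25303/123420.
List the singular points by increasing real part (a conjugate pair: the negative imaginary part first).

Radius of convergence at 0: 7/11.
At -11/2: a logarithmic branch point.
At -1: an algebraic (square-root) branch point.
At 7/11: a pole of order 1; residue -25303/123420.


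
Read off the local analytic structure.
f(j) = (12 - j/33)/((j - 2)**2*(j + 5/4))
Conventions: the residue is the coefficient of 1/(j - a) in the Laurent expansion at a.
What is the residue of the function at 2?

At the order-2 pole 2 set g(j) = (j - (2))^2*f(j) = (12 - j/33)/(j + 5/4).
Order-2 pole: residue = g'(a); g'(2) = -6356/5577, so the residue is -6356/5577.

The residue is -6356/5577.


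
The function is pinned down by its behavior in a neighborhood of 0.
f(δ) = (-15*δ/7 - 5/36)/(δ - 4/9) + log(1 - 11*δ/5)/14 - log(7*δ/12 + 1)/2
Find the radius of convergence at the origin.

Denominator factor (δ - 4/9): pole of order 1 at 4/9, modulus 4/9.
Branch term (1/14)*log(1 - δ/(5/11)): its argument vanishes at δ = 5/11, a logarithmic branch point, modulus 5/11.
Branch term (-1/2)*log(1 - δ/(-12/7)): its argument vanishes at δ = -12/7, a logarithmic branch point, modulus 12/7.
The radius of convergence is the smallest modulus among the singular points: 4/9.

The radius of convergence is 4/9.


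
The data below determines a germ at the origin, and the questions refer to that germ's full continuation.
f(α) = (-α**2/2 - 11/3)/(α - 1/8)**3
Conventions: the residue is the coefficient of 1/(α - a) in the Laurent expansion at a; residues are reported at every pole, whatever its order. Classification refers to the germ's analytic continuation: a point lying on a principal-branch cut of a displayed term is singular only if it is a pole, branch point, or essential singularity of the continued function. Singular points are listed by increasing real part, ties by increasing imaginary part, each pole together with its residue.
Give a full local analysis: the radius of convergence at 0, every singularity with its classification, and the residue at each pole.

Denominator factor (α - 1/8)^3: pole of order 3 at 1/8, modulus 1/8.
The radius of convergence is the smallest modulus among the singular points: 1/8.
At the order-3 pole 1/8 set g(α) = (α - (1/8))^3*f(α) = -α**2/2 - 11/3.
Order-3 pole: residue = g''(a)/2; g''(1/8) = -1, so the residue is -1/2.

Radius of convergence at 0: 1/8.
At 1/8: a pole of order 3; residue -1/2.


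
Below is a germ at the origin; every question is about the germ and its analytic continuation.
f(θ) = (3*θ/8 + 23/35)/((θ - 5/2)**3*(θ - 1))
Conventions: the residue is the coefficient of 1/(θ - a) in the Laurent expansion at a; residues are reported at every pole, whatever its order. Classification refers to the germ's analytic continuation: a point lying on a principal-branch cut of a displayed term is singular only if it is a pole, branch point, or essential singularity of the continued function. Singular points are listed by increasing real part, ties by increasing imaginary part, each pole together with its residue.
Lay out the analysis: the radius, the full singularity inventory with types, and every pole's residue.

Radius of convergence at 0: 1.
At 1: a pole of order 1; residue -289/945.
At 5/2: a pole of order 3; residue 289/945.

Denominator factor (θ - 1): pole of order 1 at 1, modulus 1.
Denominator factor (θ - 5/2)^3: pole of order 3 at 5/2, modulus 5/2.
The radius of convergence is the smallest modulus among the singular points: 1.
At the order-1 pole 1 set g(θ) = (θ - (1))*f(θ) = (3*θ/8 + 23/35)/(θ - 5/2)**3.
Simple pole: residue = g(a) at a = 1, which is -289/945.
At the order-3 pole 5/2 set g(θ) = (θ - (5/2))^3*f(θ) = (3*θ/8 + 23/35)/(θ - 1).
Order-3 pole: residue = g''(a)/2; g''(5/2) = 578/945, so the residue is 289/945.
List the singular points by increasing real part (a conjugate pair: the negative imaginary part first).


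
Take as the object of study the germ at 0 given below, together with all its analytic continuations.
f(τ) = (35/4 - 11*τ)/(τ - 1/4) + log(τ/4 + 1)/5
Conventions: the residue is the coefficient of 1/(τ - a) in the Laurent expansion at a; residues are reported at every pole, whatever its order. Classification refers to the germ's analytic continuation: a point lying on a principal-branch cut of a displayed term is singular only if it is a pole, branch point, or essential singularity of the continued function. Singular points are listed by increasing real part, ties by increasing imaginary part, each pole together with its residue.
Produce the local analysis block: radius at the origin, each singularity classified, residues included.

Radius of convergence at 0: 1/4.
At -4: a logarithmic branch point.
At 1/4: a pole of order 1; residue 6.

Denominator factor (τ - 1/4): pole of order 1 at 1/4, modulus 1/4.
Branch term (1/5)*log(1 - τ/(-4)): its argument vanishes at τ = -4, a logarithmic branch point, modulus 4.
The radius of convergence is the smallest modulus among the singular points: 1/4.
The branch term is analytic at 1/4 and contributes nothing to the residue; only the rational part matters.
At the order-1 pole 1/4 set g(τ) = (τ - (1/4))*(rational part) = 35/4 - 11*τ.
Simple pole: residue = g(a) at a = 1/4, which is 6.
List the singular points by increasing real part (a conjugate pair: the negative imaginary part first).


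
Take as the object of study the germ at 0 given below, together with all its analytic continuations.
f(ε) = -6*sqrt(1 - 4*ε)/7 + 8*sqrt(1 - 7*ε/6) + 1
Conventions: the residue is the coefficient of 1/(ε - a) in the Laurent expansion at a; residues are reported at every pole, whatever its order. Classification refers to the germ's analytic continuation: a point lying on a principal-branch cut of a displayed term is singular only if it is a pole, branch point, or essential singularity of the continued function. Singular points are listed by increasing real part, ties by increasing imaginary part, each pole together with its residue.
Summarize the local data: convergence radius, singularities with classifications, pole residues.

Radius of convergence at 0: 1/4.
At 1/4: an algebraic (square-root) branch point.
At 6/7: an algebraic (square-root) branch point.

Branch term (-6/7)*sqrt(1 - ε/(1/4)): its argument vanishes at ε = 1/4, a square-root branch point, modulus 1/4.
Branch term (8)*sqrt(1 - ε/(6/7)): its argument vanishes at ε = 6/7, a square-root branch point, modulus 6/7.
The radius of convergence is the smallest modulus among the singular points: 1/4.
List the singular points by increasing real part (a conjugate pair: the negative imaginary part first).


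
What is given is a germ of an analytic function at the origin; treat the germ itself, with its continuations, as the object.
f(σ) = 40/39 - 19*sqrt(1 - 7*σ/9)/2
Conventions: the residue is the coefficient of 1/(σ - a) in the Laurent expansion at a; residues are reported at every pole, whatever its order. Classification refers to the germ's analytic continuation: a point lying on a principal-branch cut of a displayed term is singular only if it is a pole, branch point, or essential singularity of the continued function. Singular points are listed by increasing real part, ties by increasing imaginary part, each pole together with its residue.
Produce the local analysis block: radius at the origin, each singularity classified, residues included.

Branch term (-19/2)*sqrt(1 - σ/(9/7)): its argument vanishes at σ = 9/7, a square-root branch point, modulus 9/7.
The radius of convergence is the smallest modulus among the singular points: 9/7.

Radius of convergence at 0: 9/7.
At 9/7: an algebraic (square-root) branch point.


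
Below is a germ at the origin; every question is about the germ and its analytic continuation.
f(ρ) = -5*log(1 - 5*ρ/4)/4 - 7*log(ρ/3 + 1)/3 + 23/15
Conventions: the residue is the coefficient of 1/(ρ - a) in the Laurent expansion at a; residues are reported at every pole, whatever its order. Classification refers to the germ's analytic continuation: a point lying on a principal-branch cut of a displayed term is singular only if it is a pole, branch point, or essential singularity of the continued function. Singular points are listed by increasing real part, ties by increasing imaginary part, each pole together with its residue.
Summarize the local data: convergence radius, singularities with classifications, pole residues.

Radius of convergence at 0: 4/5.
At -3: a logarithmic branch point.
At 4/5: a logarithmic branch point.

Branch term (-7/3)*log(1 - ρ/(-3)): its argument vanishes at ρ = -3, a logarithmic branch point, modulus 3.
Branch term (-5/4)*log(1 - ρ/(4/5)): its argument vanishes at ρ = 4/5, a logarithmic branch point, modulus 4/5.
The radius of convergence is the smallest modulus among the singular points: 4/5.
List the singular points by increasing real part (a conjugate pair: the negative imaginary part first).


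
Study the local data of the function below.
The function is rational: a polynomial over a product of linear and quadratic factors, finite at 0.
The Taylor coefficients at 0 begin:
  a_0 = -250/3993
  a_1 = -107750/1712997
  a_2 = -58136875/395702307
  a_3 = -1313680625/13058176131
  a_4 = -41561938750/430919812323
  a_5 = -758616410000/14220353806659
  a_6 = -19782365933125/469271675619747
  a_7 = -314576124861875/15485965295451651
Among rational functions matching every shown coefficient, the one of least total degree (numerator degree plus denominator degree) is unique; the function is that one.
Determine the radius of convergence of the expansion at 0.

The radius of convergence is 3/2.

No rational of total degree below 6 reproduces all 8 coefficients; solving the [2/4] Pade equations on them gives f(n) = (19*n**2/14 + 4*n/13 + 1)/((n - 11/5)**3*(n + 3/2)), whose expansion matches every shown term.
Denominator factor (n - 11/5)^3: pole of order 3 at 11/5, modulus 11/5.
Denominator factor (n + 3/2): pole of order 1 at -3/2, modulus 3/2.
The radius of convergence is the smallest modulus among the singular points: 3/2.


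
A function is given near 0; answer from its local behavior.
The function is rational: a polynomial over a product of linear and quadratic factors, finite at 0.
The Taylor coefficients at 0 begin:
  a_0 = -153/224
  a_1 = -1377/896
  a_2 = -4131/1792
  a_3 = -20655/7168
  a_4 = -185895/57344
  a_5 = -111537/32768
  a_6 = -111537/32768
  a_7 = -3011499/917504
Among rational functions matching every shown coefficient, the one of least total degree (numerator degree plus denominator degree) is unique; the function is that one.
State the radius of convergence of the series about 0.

No rational of total degree below 3 reproduces all 8 coefficients; solving the [0/3] Pade equations on them gives f(σ) = 34/(21*(σ - 4/3)**3), whose expansion matches every shown term.
Denominator factor (σ - 4/3)^3: pole of order 3 at 4/3, modulus 4/3.
The radius of convergence is the smallest modulus among the singular points: 4/3.

The radius of convergence is 4/3.


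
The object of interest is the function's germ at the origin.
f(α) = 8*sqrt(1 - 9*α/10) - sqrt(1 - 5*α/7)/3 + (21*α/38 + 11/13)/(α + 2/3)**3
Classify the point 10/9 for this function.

The point is an algebraic (square-root) branch point.

The term (8)*sqrt(1 - α/(10/9)) has argument 1 - 10/9/(10/9) = 0 at 10/9: a square-root (algebraic, two-sheeted) branch point; the remaining terms are analytic or single-valued there.


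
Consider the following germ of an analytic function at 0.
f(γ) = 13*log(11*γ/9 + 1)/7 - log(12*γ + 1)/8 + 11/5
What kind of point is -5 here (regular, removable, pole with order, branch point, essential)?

The point is a regular point.

There is no denominator, hence no pole anywhere.
Branch term log(1 - γ/(-9/11)): argument at -5 is -46/9, nonzero, so -5 is not its branch point (a point on a principal cut is still regular for the continued germ).
Branch term log(1 - γ/(-1/12)): argument at -5 is -59, nonzero, so -5 is not its branch point (a point on a principal cut is still regular for the continued germ).
So the germ continues analytically to -5.


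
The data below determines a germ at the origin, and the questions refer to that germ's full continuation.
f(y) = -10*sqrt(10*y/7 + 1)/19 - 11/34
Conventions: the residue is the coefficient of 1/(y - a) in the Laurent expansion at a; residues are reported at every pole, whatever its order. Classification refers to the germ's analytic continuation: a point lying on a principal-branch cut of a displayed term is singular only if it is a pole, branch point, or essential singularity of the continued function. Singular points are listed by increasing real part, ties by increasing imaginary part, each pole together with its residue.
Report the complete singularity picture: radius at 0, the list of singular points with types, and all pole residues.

Radius of convergence at 0: 7/10.
At -7/10: an algebraic (square-root) branch point.

Branch term (-10/19)*sqrt(1 - y/(-7/10)): its argument vanishes at y = -7/10, a square-root branch point, modulus 7/10.
The radius of convergence is the smallest modulus among the singular points: 7/10.


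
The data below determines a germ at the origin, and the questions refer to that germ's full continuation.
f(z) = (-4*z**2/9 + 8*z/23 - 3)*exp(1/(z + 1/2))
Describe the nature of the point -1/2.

The point is an essential singularity.

The exponent 1/(z - (-1/2)) has a pole at -1/2, so exp(1/(z - (-1/2))) takes every nonzero value near it: an essential singularity (not a pole of any order).


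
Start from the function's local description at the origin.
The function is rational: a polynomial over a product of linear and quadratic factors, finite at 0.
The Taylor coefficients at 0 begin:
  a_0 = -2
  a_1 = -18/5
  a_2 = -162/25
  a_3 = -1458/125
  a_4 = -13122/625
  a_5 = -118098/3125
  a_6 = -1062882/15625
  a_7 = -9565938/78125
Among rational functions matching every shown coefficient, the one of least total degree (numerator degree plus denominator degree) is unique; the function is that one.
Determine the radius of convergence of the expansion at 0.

No rational of total degree below 1 reproduces all 8 coefficients; solving the [0/1] Pade equations on them gives f(μ) = 10/(9*(μ - 5/9)), whose expansion matches every shown term.
Denominator factor (μ - 5/9): pole of order 1 at 5/9, modulus 5/9.
The radius of convergence is the smallest modulus among the singular points: 5/9.

The radius of convergence is 5/9.


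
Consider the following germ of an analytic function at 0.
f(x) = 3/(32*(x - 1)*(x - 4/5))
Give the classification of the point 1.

The denominator factor x - 1 vanishes at 1 and appears to the power 1; the numerator there equals 3/32, nonzero, and no other factor vanishes.
Hence a pole whose order is the multiplicity, 1.

The point is a pole of order 1.


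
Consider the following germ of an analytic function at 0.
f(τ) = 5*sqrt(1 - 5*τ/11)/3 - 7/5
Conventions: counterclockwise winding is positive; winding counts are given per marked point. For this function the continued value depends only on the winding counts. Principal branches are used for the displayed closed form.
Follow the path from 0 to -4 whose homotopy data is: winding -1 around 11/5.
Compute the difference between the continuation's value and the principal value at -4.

The rational part is single-valued and drops out of the difference; each branch term changes only by its own monodromy.
(5/3)*sqrt(1 - τ/(11/5)): winding -1 is odd, the square root flips sign, contributing -2*(5/3)*sqrt(1 - (-4)/(11/5)) = -2*(5/3)*sqrt(31/11) = -(10/33)*sqrt(341).
Summing the contributions at τ = -4 gives -(10/33)*sqrt(341).

Continued minus principal equals -(10/33)*sqrt(341).


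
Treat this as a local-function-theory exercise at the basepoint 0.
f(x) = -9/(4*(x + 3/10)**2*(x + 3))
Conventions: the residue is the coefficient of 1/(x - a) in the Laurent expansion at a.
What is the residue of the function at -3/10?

At the order-2 pole -3/10 set g(x) = (x - (-3/10))^2*f(x) = -9/(4*(x + 3)).
Order-2 pole: residue = g'(a); g'(-3/10) = 25/81, so the residue is 25/81.

The residue is 25/81.


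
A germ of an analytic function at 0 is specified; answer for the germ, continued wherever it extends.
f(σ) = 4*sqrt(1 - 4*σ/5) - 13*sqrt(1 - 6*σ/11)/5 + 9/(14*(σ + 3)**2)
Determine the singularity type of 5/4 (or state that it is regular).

The point is an algebraic (square-root) branch point.

The term (4)*sqrt(1 - σ/(5/4)) has argument 1 - 5/4/(5/4) = 0 at 5/4: a square-root (algebraic, two-sheeted) branch point; the remaining terms are analytic or single-valued there.


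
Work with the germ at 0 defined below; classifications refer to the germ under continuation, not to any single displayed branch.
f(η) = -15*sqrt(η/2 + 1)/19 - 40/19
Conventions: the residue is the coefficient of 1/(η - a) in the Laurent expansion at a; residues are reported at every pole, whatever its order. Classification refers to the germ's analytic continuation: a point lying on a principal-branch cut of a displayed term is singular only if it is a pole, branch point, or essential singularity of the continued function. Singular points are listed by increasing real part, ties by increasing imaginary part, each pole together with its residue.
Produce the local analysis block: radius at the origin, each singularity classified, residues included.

Radius of convergence at 0: 2.
At -2: an algebraic (square-root) branch point.

Branch term (-15/19)*sqrt(1 - η/(-2)): its argument vanishes at η = -2, a square-root branch point, modulus 2.
The radius of convergence is the smallest modulus among the singular points: 2.


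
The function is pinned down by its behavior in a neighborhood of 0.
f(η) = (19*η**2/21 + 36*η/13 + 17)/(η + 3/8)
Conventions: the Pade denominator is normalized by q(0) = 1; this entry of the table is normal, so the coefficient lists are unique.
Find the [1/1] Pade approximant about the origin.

The Pade approximant has numerator coefficients [136/3, 945814/113295]; denominator coefficients [1, 93701/34860].

Taylor coefficients needed (expand at 0): a_0 = 136/3, a_1 = -13280/117, a_2 = 749608/2457.
Write the denominator as Q(η) = 1 + q1*η. Requiring Q*f - P = O(η^3) with deg P <= 1 kills the coefficients of η^2..η^2 in Q*f:
  η^2: a_2 + q1*a_1 = 0, i.e. 749608/2457 + (-13280/117)*q1 = 0.
Solving this linear system: q1 = 93701/34860.
The numerator is Q*f truncated at degree 1: P0 = a_0 = 136/3; P1 = a_1 + q1*a_0 = 945814/113295.


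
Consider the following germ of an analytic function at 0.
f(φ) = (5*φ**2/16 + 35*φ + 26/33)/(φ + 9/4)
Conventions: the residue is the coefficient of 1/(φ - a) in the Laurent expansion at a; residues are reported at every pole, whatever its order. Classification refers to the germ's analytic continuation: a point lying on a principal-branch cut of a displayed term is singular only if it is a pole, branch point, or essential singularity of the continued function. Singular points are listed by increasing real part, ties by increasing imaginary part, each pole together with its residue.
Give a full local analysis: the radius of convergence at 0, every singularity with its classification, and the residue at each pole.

Radius of convergence at 0: 9/4.
At -9/4: a pole of order 1; residue -645259/8448.

Denominator factor (φ + 9/4): pole of order 1 at -9/4, modulus 9/4.
The radius of convergence is the smallest modulus among the singular points: 9/4.
At the order-1 pole -9/4 set g(φ) = (φ - (-9/4))*f(φ) = 5*φ**2/16 + 35*φ + 26/33.
Simple pole: residue = g(a) at a = -9/4, which is -645259/8448.


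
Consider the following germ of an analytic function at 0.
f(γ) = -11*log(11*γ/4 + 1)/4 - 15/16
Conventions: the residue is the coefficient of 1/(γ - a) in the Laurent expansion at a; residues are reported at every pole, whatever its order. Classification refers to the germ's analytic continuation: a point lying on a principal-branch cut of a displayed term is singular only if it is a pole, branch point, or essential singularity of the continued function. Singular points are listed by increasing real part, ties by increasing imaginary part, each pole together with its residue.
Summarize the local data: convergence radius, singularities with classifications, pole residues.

Radius of convergence at 0: 4/11.
At -4/11: a logarithmic branch point.

Branch term (-11/4)*log(1 - γ/(-4/11)): its argument vanishes at γ = -4/11, a logarithmic branch point, modulus 4/11.
The radius of convergence is the smallest modulus among the singular points: 4/11.


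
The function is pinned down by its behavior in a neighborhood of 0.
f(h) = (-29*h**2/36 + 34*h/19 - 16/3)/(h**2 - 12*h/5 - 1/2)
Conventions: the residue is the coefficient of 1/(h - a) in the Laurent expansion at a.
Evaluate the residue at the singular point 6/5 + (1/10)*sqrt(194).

The residue is -41/570 - (202079/1326960)*sqrt(194).

The factor h**2 - 12*h/5 - 1/2 splits as (h - a)(h - a') with a = 6/5 + (1/10)*sqrt(194), a' = 6/5 - (1/10)*sqrt(194). At the order-1 pole a set g(h) = (h - a)*f(h) = [-29*h**2/36 + 34*h/19 - 16/3] / (h - a').
Simple pole: residue = g(a) at a = 6/5 + (1/10)*sqrt(194), which is -41/570 - (202079/1326960)*sqrt(194).


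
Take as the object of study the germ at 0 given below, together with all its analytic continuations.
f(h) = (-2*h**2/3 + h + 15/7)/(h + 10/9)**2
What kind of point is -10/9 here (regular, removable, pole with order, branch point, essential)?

The point is a pole of order 2.

The denominator factor h + 10/9 vanishes at -10/9 and appears to the power 2; the numerator there equals 355/1701, nonzero, and no other factor vanishes.
Hence a pole whose order is the multiplicity, 2.


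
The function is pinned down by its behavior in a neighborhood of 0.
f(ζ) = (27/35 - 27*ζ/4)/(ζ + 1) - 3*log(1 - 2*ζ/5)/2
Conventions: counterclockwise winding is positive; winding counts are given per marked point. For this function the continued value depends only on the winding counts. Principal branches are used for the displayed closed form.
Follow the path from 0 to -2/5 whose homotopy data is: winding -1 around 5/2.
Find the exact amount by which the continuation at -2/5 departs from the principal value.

The rational part is single-valued and drops out of the difference; each branch term changes only by its own monodromy.
(-3/2)*log(1 - ζ/(5/2)): each positive loop around 5/2 adds 2*pi*i to the log, so winding -1 contributes (-3/2)*(-1)*2*pi*i = (3)*pi*i.
Summing the contributions at ζ = -2/5 gives (3)*pi*i.

Continued minus principal equals (3)*pi*i.


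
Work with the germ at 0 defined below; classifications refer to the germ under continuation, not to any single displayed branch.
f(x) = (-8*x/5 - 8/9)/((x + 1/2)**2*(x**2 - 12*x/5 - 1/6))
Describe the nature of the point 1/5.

The point is a regular point.

Denominator factors: x + 1/2 = 7/10 at x = 1/5; x**2 - 12*x/5 - 1/6 = -91/150 at x = 1/5 — none vanishes.
So the germ continues analytically to 1/5.


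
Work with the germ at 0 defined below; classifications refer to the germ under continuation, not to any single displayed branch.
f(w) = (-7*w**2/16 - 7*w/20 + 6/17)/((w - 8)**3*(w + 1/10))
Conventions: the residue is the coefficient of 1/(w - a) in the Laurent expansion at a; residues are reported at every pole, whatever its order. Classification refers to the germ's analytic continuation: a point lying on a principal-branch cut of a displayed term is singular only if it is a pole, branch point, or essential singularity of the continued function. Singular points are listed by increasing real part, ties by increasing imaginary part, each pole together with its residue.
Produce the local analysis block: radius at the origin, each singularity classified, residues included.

Radius of convergence at 0: 1/10.
At -1/10: a pole of order 1; residue -52165/72275976.
At 8: a pole of order 3; residue 52165/72275976.

Denominator factor (w - 8)^3: pole of order 3 at 8, modulus 8.
Denominator factor (w + 1/10): pole of order 1 at -1/10, modulus 1/10.
The radius of convergence is the smallest modulus among the singular points: 1/10.
At the order-1 pole -1/10 set g(w) = (w - (-1/10))*f(w) = (-7*w**2/16 - 7*w/20 + 6/17)/(w - 8)**3.
Simple pole: residue = g(a) at a = -1/10, which is -52165/72275976.
At the order-3 pole 8 set g(w) = (w - (8))^3*f(w) = (-7*w**2/16 - 7*w/20 + 6/17)/(w + 1/10).
Order-3 pole: residue = g''(a)/2; g''(8) = 52165/36137988, so the residue is 52165/72275976.
List the singular points by increasing real part (a conjugate pair: the negative imaginary part first).


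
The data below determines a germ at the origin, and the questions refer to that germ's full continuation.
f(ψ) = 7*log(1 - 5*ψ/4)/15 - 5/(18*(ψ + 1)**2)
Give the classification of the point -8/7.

Denominator factors: ψ + 1 = -1/7 at ψ = -8/7 — none vanishes.
Branch term log(1 - ψ/(4/5)): argument at -8/7 is 17/7, nonzero, so -8/7 is not its branch point (a point on a principal cut is still regular for the continued germ).
So the germ continues analytically to -8/7.

The point is a regular point.


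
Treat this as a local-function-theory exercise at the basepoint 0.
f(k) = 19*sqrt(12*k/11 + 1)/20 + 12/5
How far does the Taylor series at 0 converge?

The radius of convergence is 11/12.

Branch term (19/20)*sqrt(1 - k/(-11/12)): its argument vanishes at k = -11/12, a square-root branch point, modulus 11/12.
The radius of convergence is the smallest modulus among the singular points: 11/12.
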